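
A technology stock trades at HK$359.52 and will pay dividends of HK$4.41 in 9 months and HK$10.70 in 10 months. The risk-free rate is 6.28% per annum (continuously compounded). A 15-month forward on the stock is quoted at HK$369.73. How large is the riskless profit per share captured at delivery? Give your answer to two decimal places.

HK$3.62 per share

PV(dividends) I = 4.41·e^(−0.0628·9/12) + 10.70·e^(−0.0628·10/12) = 14.3615
Fair forward F* = (S − I)·e^(rT) = (359.52 − 14.3615)·e^0.078500 = 345.1585 × 1.081663 = 373.3452
Market HK$369.73 < fair 373.3452: forward underpriced → reverse cash-and-carry (short the stock, invest proceeds at r, pay the dividends, go long the forward).
Profit at T = |F_mkt − F*| = |369.73 − 373.3452| = HK$3.62 per share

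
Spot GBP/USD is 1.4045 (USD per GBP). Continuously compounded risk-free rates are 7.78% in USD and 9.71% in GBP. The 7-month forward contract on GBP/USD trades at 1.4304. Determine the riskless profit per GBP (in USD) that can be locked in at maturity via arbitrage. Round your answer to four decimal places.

Fair forward: F* = S·e^(carry·T), with carry = (r_USD − r_GBP) = 0.0778 − 0.0971 = -0.0193
F* = 1.4045 · e^(-0.0193 × 7/12) = 1.4045 · e^-0.011258 = 1.4045 × 0.988805 = 1.3888
Market 1.4304 > fair 1.3888: forward overpriced → cash-and-carry (buy spot, short the forward).
At maturity, profit = |F_mkt − F*| = |1.4304 − 1.3888| = 0.0416 per GBP (in USD)

0.0416 per GBP (in USD)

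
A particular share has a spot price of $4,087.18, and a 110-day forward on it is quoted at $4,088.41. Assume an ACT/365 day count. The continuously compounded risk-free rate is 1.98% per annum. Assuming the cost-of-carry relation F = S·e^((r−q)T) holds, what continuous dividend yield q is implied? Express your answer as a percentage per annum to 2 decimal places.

From F = S·e^((r−q)T): (r − q) = ln(F/S)/T
ln(4088.41/4087.18) = ln(1.000301) = 0.000301
(r − q) = 0.000301 / (110/365) = 0.000999
q = r − ln(F/S)/T = 0.0198 − 0.000999 = 0.018801
q = 1.88%

1.88%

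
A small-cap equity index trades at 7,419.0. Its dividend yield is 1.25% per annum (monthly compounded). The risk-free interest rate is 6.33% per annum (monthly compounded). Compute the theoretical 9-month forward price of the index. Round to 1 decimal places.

7,706.2

F = S · (1+r/12)^(12T) / (1+q/12)^(12T)
= 7419.0 × 1.048489 / 1.009414 = 7419.0 × 1.038711
F = 7,706.2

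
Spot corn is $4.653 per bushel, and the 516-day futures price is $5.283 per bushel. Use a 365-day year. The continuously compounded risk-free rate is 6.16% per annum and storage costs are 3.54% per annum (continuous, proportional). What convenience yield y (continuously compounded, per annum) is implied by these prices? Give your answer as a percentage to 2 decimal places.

F = S·e^((r+u−y)T) ⇒ (r+u−y) = ln(F/S)/T
ln(5.283/4.653) = 0.126982; /T ⇒ 0.089823
y = r + u − ln(F/S)/T = 0.0616 + 0.0354 − 0.089823 = 0.007177
y = 0.72%

0.72%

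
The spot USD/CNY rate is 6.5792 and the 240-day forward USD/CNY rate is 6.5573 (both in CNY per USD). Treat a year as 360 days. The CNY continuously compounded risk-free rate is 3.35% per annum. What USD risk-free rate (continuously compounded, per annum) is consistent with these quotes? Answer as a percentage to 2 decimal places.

F = S·e^((r_CNY − r_USD)T) ⇒ r_USD = r_CNY − ln(F/S)/T
ln(6.5573/6.5792) = -0.003334; /(240/360) = -0.005001
r_USD = 0.0335 + 0.005001 = 0.038501
r_USD = 3.85%

3.85%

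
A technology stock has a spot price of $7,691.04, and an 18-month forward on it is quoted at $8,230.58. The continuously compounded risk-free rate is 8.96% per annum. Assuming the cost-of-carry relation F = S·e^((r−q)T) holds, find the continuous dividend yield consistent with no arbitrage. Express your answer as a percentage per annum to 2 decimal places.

From F = S·e^((r−q)T): (r − q) = ln(F/S)/T
ln(8230.58/7691.04) = ln(1.070152) = 0.067801
(r − q) = 0.067801 / (18/12) = 0.045201
q = r − ln(F/S)/T = 0.0896 − 0.045201 = 0.044399
q = 4.44%

4.44%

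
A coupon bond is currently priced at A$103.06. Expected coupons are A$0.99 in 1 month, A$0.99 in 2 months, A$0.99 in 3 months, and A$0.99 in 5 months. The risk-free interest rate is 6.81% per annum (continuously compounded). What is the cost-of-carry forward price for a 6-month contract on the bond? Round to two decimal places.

PV(coupons) I = 0.99·e^(−0.0681·1/12) + 0.99·e^(−0.0681·2/12) + 0.99·e^(−0.0681·3/12) + 0.99·e^(−0.0681·5/12)
I = 0.9844 + 0.9788 + 0.9733 + 0.9623 = 3.8988
F = (S − I)·e^(rT) = (103.06 − 3.8988) · e^(0.0681·6/12)
= 99.1612 · e^0.034050 = 99.1612 × 1.034636 = A$102.60

A$102.60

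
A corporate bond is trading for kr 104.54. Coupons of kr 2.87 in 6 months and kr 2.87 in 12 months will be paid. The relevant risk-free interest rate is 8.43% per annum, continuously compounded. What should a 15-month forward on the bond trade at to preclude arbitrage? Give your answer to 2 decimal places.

kr 110.17

PV(coupons) I = 2.87·e^(−0.0843·6/12) + 2.87·e^(−0.0843·12/12)
I = 2.7515 + 2.6380 = 5.3895
F = (S − I)·e^(rT) = (104.54 − 5.3895) · e^(0.0843·15/12)
= 99.1505 · e^0.105375 = 99.1505 × 1.111127 = kr 110.17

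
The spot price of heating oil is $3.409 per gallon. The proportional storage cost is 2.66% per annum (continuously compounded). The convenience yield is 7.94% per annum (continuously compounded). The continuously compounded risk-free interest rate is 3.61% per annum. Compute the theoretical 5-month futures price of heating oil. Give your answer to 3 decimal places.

Net carry = r + u − y = 0.0361 + 0.0266 − 0.0794 = -0.0167
F = S·e^((r+u−y)T) = 3.409 · e^(-0.0167 × 5/12) = 3.409 · e^-0.006958
= 3.409 × 0.993066 = $3.385 per gallon

$3.385 per gallon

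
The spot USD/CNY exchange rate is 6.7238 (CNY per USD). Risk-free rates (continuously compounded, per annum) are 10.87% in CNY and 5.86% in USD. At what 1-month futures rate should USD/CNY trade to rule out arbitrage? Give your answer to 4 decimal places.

F = S·e^((r_CNY − r_USD)T) = 6.7238 · e^((0.1087 − 0.0586) × 1/12)
= 6.7238 · e^0.004175 = 6.7238 × 1.004184
F = 6.7519 CNY per USD

6.7519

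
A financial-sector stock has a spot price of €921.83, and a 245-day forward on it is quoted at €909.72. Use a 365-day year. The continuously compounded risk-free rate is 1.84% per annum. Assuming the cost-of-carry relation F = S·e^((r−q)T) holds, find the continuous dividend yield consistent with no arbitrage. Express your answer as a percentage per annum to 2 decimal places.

3.81%

From F = S·e^((r−q)T): (r − q) = ln(F/S)/T
ln(909.72/921.83) = ln(0.986863) = -0.013224
(r − q) = -0.013224 / (245/365) = -0.019701
q = r − ln(F/S)/T = 0.0184 + 0.019701 = 0.038101
q = 3.81%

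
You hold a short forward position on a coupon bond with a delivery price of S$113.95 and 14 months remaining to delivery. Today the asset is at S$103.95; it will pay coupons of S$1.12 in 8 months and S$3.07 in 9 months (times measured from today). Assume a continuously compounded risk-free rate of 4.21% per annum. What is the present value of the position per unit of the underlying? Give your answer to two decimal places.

PV(remaining coupons) I = 1.12·e^(−0.0421·8/12) + 3.07·e^(−0.0421·9/12) = 4.0636
Current forward F = (S − I)·e^(rT) = (103.95 − 4.0636)·e^(0.0421·14/12) = 99.8864 × 1.050343 = 104.9150
Value (long) = (F − K)·e^(−rT) = (104.9150 − 113.95) × 0.952070 = -8.6020
Short position value = −(long value) = S$8.60

S$8.60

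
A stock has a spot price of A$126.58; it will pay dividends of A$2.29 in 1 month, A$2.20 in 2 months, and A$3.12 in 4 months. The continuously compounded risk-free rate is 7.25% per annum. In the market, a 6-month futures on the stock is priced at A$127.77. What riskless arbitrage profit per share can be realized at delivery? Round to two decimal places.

PV(dividends) I = 2.29·e^(−0.0725·1/12) + 2.20·e^(−0.0725·2/12) + 3.12·e^(−0.0725·4/12) = 7.4953
Fair futures F* = (S − I)·e^(rT) = (126.58 − 7.4953)·e^0.036250 = 119.0847 × 1.036915 = 123.4807
Market A$127.77 > fair 123.4807: forward overpriced → cash-and-carry (borrow at r, buy the stock and collect the dividends, short the forward).
Profit at T = |F_mkt − F*| = |127.77 − 123.4807| = A$4.29 per share

A$4.29 per share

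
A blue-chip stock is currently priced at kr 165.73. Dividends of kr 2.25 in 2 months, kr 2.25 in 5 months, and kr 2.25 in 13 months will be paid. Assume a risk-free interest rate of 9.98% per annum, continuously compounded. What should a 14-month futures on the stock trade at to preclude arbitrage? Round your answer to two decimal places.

kr 179.01

PV(dividends) I = 2.25·e^(−0.0998·2/12) + 2.25·e^(−0.0998·5/12) + 2.25·e^(−0.0998·13/12)
I = 2.2129 + 2.1584 + 2.0194 = 6.3907
F = (S − I)·e^(rT) = (165.73 − 6.3907) · e^(0.0998·14/12)
= 159.3393 · e^0.116433 = 159.3393 × 1.123482 = kr 179.01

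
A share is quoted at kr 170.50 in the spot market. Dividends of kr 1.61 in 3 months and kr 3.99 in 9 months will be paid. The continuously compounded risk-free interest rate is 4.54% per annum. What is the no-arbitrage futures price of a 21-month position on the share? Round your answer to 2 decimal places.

PV(dividends) I = 1.61·e^(−0.0454·3/12) + 3.99·e^(−0.0454·9/12)
I = 1.5918 + 3.8564 = 5.4482
F = (S − I)·e^(rT) = (170.50 − 5.4482) · e^(0.0454·21/12)
= 165.0518 · e^0.079450 = 165.0518 × 1.082691 = kr 178.70

kr 178.70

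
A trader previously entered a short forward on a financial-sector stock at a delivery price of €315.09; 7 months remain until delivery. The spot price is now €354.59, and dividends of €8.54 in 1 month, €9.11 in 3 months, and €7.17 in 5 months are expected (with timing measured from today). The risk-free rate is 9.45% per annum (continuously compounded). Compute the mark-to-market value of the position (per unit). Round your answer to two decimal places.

-€32.14

PV(remaining dividends) I = 8.54·e^(−0.0945·1/12) + 9.11·e^(−0.0945·3/12) + 7.17·e^(−0.0945·5/12) = 24.2635
Current forward F = (S − I)·e^(rT) = (354.59 − 24.2635)·e^(0.0945·7/12) = 330.3265 × 1.056673 = 349.0471
Value (long) = (F − K)·e^(−rT) = (349.0471 − 315.09) × 0.946367 = 32.1359
Short position value = −(long value) = -€32.14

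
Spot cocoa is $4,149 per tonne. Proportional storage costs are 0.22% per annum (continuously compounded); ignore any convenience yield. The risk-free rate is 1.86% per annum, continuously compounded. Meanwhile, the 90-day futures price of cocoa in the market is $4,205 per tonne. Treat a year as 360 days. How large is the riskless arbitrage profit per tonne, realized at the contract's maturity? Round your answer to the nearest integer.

Fair futures: F* = S·e^(carry·T), with carry = (r + u) = 0.0186 + 0.0022 = 0.0208
F* = 4149 · e^(0.0208 × 90/360) = 4149 · e^0.005200 = 4149 × 1.005214 = $4170.6329
Market $4205 > fair $4170.6329: forward overpriced → cash-and-carry (buy spot, short the forward).
At maturity, profit = |F_mkt − F*| = |4205 − 4170.6329| = $34 per tonne

$34 per tonne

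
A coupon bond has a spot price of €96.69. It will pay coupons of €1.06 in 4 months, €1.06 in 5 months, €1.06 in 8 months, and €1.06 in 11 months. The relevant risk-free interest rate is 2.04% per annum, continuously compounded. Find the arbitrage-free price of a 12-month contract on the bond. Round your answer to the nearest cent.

€94.41

PV(coupons) I = 1.06·e^(−0.0204·4/12) + 1.06·e^(−0.0204·5/12) + 1.06·e^(−0.0204·8/12) + 1.06·e^(−0.0204·11/12)
I = 1.0528 + 1.0510 + 1.0457 + 1.0404 = 4.1899
F = (S − I)·e^(rT) = (96.69 − 4.1899) · e^(0.0204·12/12)
= 92.5001 · e^0.020400 = 92.5001 × 1.020610 = €94.41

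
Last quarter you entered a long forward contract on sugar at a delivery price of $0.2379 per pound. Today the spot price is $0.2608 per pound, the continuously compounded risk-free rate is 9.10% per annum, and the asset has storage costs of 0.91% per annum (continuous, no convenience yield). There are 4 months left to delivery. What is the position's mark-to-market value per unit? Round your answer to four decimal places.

$0.0308 per pound

Current fair forward for the remaining 4 months: F = S·e^((r + u)·T), (r + u) = 0.0910 + 0.0091 = 0.1001
F = 0.2608 · e^(0.1001 × 4/12) = 0.2608 × 1.033930 = 0.2696
Value of long forward = (F − K)·e^(−rT) = (0.2696 − 0.2379) · e^(−0.0910·4/12)
= 0.0317 × 0.970122 = 0.0308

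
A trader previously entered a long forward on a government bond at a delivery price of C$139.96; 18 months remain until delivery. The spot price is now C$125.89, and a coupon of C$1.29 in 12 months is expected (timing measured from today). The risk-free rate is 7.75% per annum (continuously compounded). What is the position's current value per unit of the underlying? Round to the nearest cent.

C$0.10

PV(remaining coupons) I = 1.29·e^(−0.0775·12/12) = 1.1938
Current forward F = (S − I)·e^(rT) = (125.89 − 1.1938)·e^(0.0775·18/12) = 124.6962 × 1.123277 = 140.0684
Value (long) = (F − K)·e^(−rT) = (140.0684 − 139.96) × 0.890253 = 0.0965
Value = C$0.10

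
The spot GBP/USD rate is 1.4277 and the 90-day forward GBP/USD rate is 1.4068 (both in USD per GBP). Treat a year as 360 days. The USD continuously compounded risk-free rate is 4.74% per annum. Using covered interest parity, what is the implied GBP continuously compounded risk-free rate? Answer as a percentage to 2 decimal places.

10.64%

F = S·e^((r_USD − r_GBP)T) ⇒ r_GBP = r_USD − ln(F/S)/T
ln(1.4068/1.4277) = -0.014747; /(90/360) = -0.058988
r_GBP = 0.0474 + 0.058988 = 0.106388
r_GBP = 10.64%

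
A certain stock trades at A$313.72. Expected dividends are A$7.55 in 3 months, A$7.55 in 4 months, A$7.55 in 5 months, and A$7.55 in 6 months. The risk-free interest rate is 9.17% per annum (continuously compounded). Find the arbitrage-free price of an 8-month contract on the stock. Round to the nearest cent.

A$302.48

PV(dividends) I = 7.55·e^(−0.0917·3/12) + 7.55·e^(−0.0917·4/12) + 7.55·e^(−0.0917·5/12) + 7.55·e^(−0.0917·6/12)
I = 7.3789 + 7.3227 + 7.2670 + 7.2116 = 29.1802
F = (S − I)·e^(rT) = (313.72 − 29.1802) · e^(0.0917·8/12)
= 284.5398 · e^0.061133 = 284.5398 × 1.063040 = A$302.48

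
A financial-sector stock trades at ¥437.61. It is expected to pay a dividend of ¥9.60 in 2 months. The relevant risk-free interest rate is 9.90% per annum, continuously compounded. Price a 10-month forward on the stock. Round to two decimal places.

PV(dividends) I = 9.60·e^(−0.0990·2/12)
I = 9.4429
F = (S − I)·e^(rT) = (437.61 − 9.4429) · e^(0.0990·10/12)
= 428.1671 · e^0.082500 = 428.1671 × 1.085999 = ¥464.99

¥464.99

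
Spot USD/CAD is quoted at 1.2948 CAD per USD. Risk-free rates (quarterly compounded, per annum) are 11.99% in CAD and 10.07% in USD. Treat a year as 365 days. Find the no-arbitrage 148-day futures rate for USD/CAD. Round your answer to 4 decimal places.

1.3046

By covered interest parity, F = S · (1+r_CAD/4)^(4T) / (1+r_USD/4)^(4T)
= 1.2948 × 1.049068 / 1.041150 = 1.2948 × 1.007605
F = 1.3046 CAD per USD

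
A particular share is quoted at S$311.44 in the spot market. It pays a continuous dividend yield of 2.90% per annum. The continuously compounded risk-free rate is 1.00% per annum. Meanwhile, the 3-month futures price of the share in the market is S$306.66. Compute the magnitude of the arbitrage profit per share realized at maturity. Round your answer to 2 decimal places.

S$3.30 per share

Fair futures: F* = S·e^(carry·T), with carry = (r − q) = 0.0100 − 0.0290 = -0.0190
F* = 311.44 · e^(-0.0190 × 3/12) = 311.44 · e^-0.004750 = 311.44 × 0.995261 = S$309.9641
Market S$306.66 < fair S$309.9641: forward underpriced → reverse cash-and-carry (short spot, go long the forward).
At maturity, profit = |F_mkt − F*| = |306.66 − 309.9641| = S$3.30 per share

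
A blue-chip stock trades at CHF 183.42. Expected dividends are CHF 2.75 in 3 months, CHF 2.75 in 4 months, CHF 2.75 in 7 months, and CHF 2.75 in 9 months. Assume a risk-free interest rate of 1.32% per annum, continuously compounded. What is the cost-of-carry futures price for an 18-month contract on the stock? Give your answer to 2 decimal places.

CHF 175.94

PV(dividends) I = 2.75·e^(−0.0132·3/12) + 2.75·e^(−0.0132·4/12) + 2.75·e^(−0.0132·7/12) + 2.75·e^(−0.0132·9/12)
I = 2.7409 + 2.7379 + 2.7289 + 2.7229 = 10.9306
F = (S − I)·e^(rT) = (183.42 − 10.9306) · e^(0.0132·18/12)
= 172.4894 · e^0.019800 = 172.4894 × 1.019997 = CHF 175.94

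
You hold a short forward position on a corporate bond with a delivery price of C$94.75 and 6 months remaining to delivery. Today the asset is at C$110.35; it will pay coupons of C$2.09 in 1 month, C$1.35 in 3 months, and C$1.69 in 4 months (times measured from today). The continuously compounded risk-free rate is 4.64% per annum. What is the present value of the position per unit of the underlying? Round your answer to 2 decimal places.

-C$12.69

PV(remaining coupons) I = 2.09·e^(−0.0464·1/12) + 1.35·e^(−0.0464·3/12) + 1.69·e^(−0.0464·4/12) = 5.0804
Current forward F = (S − I)·e^(rT) = (110.35 − 5.0804)·e^(0.0464·6/12) = 105.2696 × 1.023471 = 107.7404
Value (long) = (F − K)·e^(−rT) = (107.7404 − 94.75) × 0.977067 = 12.6925
Short position value = −(long value) = -C$12.69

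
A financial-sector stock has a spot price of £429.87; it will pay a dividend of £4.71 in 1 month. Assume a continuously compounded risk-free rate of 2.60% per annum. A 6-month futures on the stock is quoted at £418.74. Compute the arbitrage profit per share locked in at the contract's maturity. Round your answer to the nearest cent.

PV(dividends) I = 4.71·e^(−0.0260·1/12) = 4.6998
Fair futures F* = (S − I)·e^(rT) = (429.87 − 4.6998)·e^0.013000 = 425.1702 × 1.013085 = 430.7336
Market £418.74 < fair 430.7336: forward underpriced → reverse cash-and-carry (short the stock, invest proceeds at r, pay the dividends, go long the forward).
Profit at T = |F_mkt − F*| = |418.74 − 430.7336| = £11.99 per share

£11.99 per share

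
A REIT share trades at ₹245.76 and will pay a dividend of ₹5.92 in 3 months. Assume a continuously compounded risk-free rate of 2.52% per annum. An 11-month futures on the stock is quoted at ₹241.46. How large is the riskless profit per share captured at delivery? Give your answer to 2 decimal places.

PV(dividends) I = 5.92·e^(−0.0252·3/12) = 5.8828
Fair futures F* = (S − I)·e^(rT) = (245.76 − 5.8828)·e^0.023100 = 239.8772 × 1.023369 = 245.4829
Market ₹241.46 < fair 245.4829: forward underpriced → reverse cash-and-carry (short the stock, invest proceeds at r, pay the dividends, go long the forward).
Profit at T = |F_mkt − F*| = |241.46 − 245.4829| = ₹4.02 per share

₹4.02 per share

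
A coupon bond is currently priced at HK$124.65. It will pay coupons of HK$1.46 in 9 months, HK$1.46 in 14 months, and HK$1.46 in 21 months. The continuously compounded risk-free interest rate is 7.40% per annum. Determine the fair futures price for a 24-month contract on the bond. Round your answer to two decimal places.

PV(coupons) I = 1.46·e^(−0.0740·9/12) + 1.46·e^(−0.0740·14/12) + 1.46·e^(−0.0740·21/12)
I = 1.3812 + 1.3392 + 1.2827 = 4.0031
F = (S − I)·e^(rT) = (124.65 − 4.0031) · e^(0.0740·24/12)
= 120.6469 · e^0.148000 = 120.6469 × 1.159513 = HK$139.89

HK$139.89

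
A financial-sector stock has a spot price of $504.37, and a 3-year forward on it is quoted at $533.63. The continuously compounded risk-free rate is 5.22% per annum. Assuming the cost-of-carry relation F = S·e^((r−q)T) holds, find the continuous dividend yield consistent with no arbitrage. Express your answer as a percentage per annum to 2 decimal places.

3.34%

From F = S·e^((r−q)T): (r − q) = ln(F/S)/T
ln(533.63/504.37) = ln(1.058013) = 0.056393
(r − q) = 0.056393 / (3) = 0.018798
q = r − ln(F/S)/T = 0.0522 − 0.018798 = 0.033402
q = 3.34%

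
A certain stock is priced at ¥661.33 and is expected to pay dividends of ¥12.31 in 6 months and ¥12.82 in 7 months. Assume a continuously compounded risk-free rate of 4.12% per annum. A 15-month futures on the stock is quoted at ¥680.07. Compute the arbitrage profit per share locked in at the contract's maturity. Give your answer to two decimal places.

PV(dividends) I = 12.31·e^(−0.0412·6/12) + 12.82·e^(−0.0412·7/12) = 24.5746
Fair futures F* = (S − I)·e^(rT) = (661.33 − 24.5746)·e^0.051500 = 636.7554 × 1.052849 = 670.4073
Market ¥680.07 > fair 670.4073: forward overpriced → cash-and-carry (borrow at r, buy the stock and collect the dividends, short the forward).
Profit at T = |F_mkt − F*| = |680.07 − 670.4073| = ¥9.66 per share

¥9.66 per share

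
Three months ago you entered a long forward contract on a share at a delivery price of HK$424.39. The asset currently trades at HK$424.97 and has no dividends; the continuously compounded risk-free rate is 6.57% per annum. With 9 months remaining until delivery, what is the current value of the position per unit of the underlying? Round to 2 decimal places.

Current fair forward for the remaining 9 months: F = S·e^(r·T), r = 0.0657
F = 424.97 · e^(0.0657 × 9/12) = 424.97 × 1.050509 = 446.4348
Value of long forward = (F − K)·e^(−rT) = (446.4348 − 424.39) · e^(−0.0657·9/12)
= 22.0448 × 0.951919 = 20.98

HK$20.98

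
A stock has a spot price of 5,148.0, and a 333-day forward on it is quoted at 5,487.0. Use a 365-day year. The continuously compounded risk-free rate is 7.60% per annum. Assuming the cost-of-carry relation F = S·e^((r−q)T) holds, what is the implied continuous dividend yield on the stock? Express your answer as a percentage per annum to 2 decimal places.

0.61%

From F = S·e^((r−q)T): (r − q) = ln(F/S)/T
ln(5487.0/5148.0) = ln(1.065851) = 0.063774
(r − q) = 0.063774 / (333/365) = 0.069902
q = r − ln(F/S)/T = 0.0760 − 0.069902 = 0.006098
q = 0.61%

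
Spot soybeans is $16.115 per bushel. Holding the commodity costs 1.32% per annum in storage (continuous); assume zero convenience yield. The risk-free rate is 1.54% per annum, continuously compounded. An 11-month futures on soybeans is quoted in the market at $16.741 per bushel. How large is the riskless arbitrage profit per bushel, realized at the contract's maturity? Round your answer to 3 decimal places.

$0.198 per bushel

Fair futures: F* = S·e^(carry·T), with carry = (r + u) = 0.0154 + 0.0132 = 0.0286
F* = 16.115 · e^(0.0286 × 11/12) = 16.115 · e^0.026217 = 16.115 × 1.026564 = $16.5431
Market $16.741 > fair $16.5431: forward overpriced → cash-and-carry (buy spot, short the forward).
At maturity, profit = |F_mkt − F*| = |16.741 − 16.5431| = $0.198 per bushel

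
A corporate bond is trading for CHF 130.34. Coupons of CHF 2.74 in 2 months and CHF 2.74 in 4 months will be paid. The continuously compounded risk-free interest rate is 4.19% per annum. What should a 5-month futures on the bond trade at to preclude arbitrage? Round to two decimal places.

PV(coupons) I = 2.74·e^(−0.0419·2/12) + 2.74·e^(−0.0419·4/12)
I = 2.7209 + 2.7020 = 5.4229
F = (S − I)·e^(rT) = (130.34 − 5.4229) · e^(0.0419·5/12)
= 124.9171 · e^0.017458 = 124.9171 × 1.017611 = CHF 127.12

CHF 127.12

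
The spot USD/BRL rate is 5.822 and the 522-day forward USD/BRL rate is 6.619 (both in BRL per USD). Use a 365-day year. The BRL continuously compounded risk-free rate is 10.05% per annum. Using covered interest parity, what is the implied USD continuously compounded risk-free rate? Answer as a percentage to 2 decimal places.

1.08%

F = S·e^((r_BRL − r_USD)T) ⇒ r_USD = r_BRL − ln(F/S)/T
ln(6.619/5.822) = 0.128300; /(522/365) = 0.089712
r_USD = 0.1005 − 0.089712 = 0.010788
r_USD = 1.08%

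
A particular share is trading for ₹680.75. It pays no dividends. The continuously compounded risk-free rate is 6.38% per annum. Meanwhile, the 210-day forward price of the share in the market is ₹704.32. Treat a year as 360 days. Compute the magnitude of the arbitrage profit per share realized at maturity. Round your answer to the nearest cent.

₹2.24 per share

Fair forward: F* = S·e^(carry·T), with carry = r = 0.0638
F* = 680.75 · e^(0.0638 × 210/360) = 680.75 · e^0.037217 = 680.75 × 1.037918 = ₹706.5627
Market ₹704.32 < fair ₹706.5627: forward underpriced → reverse cash-and-carry (short spot, go long the forward).
At maturity, profit = |F_mkt − F*| = |704.32 − 706.5627| = ₹2.24 per share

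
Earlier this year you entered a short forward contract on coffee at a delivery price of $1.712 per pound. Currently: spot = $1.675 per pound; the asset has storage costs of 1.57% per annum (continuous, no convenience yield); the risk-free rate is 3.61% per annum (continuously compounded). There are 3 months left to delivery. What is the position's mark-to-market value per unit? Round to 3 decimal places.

Current fair forward for the remaining 3 months: F = S·e^((r + u)·T), (r + u) = 0.0361 + 0.0157 = 0.0518
F = 1.675 · e^(0.0518 × 3/12) = 1.675 × 1.013034 = 1.6968
Value of long forward = (F − K)·e^(−rT) = (1.6968 − 1.712) · e^(−0.0361·3/12)
= -0.0152 × 0.991016 = -0.015
Short position value = −(long value) = $0.015

$0.015 per pound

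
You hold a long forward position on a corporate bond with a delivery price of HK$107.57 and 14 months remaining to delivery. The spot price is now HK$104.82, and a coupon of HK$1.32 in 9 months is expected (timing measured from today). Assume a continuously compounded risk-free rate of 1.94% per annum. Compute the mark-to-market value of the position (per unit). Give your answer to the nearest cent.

PV(remaining coupons) I = 1.32·e^(−0.0194·9/12) = 1.3009
Current forward F = (S − I)·e^(rT) = (104.82 − 1.3009)·e^(0.0194·14/12) = 103.5191 × 1.022891 = 105.8888
Value (long) = (F − K)·e^(−rT) = (105.8888 − 107.57) × 0.977621 = -1.6436
Value = -HK$1.64

-HK$1.64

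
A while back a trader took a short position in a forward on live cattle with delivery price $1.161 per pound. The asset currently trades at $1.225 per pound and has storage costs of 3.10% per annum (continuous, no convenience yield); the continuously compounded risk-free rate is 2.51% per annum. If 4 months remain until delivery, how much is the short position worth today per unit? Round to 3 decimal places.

Current fair forward for the remaining 4 months: F = S·e^((r + u)·T), (r + u) = 0.0251 + 0.0310 = 0.0561
F = 1.225 · e^(0.0561 × 4/12) = 1.225 × 1.018876 = 1.2481
Value of long forward = (F − K)·e^(−rT) = (1.2481 − 1.161) · e^(−0.0251·4/12)
= 0.0871 × 0.991668 = 0.086
Short position value = −(long value) = -$0.086

-$0.086 per pound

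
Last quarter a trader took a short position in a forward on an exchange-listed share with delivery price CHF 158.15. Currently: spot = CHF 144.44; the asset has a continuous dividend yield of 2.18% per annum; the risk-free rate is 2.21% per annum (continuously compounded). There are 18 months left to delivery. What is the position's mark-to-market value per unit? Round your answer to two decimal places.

CHF 13.20

Current fair forward for the remaining 18 months: F = S·e^((r − q)·T), (r − q) = 0.0221 − 0.0218 = 0.0003
F = 144.44 · e^(0.0003 × 18/12) = 144.44 × 1.000450 = 144.5050
Value of long forward = (F − K)·e^(−rT) = (144.5050 − 158.15) · e^(−0.0221·18/12)
= -13.6450 × 0.967393 = -13.20
Short position value = −(long value) = CHF 13.20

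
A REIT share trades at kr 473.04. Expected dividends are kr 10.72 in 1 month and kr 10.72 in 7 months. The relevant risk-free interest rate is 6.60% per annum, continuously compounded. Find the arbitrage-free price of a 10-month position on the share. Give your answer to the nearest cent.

kr 477.62

PV(dividends) I = 10.72·e^(−0.0660·1/12) + 10.72·e^(−0.0660·7/12)
I = 10.6612 + 10.3151 = 20.9763
F = (S − I)·e^(rT) = (473.04 − 20.9763) · e^(0.0660·10/12)
= 452.0637 · e^0.055000 = 452.0637 × 1.056541 = kr 477.62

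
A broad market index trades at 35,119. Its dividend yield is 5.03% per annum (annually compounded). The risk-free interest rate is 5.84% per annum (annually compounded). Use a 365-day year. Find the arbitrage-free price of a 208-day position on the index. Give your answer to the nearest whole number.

F = S · (1+r)^T / (1+q)^T
= 35119 × 1.032873 / 1.028361 = 35119 × 1.004388
F = 35,273

35,273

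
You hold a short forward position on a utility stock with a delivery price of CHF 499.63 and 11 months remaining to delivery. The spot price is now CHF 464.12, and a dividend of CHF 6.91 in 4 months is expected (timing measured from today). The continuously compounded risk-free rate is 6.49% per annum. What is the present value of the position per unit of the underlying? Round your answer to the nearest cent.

CHF 13.42

PV(remaining dividends) I = 6.91·e^(−0.0649·4/12) = 6.7621
Current forward F = (S − I)·e^(rT) = (464.12 − 6.7621)·e^(0.0649·11/12) = 457.3579 × 1.061297 = 485.3926
Value (long) = (F − K)·e^(−rT) = (485.3926 − 499.63) × 0.942243 = -13.4151
Short position value = −(long value) = CHF 13.42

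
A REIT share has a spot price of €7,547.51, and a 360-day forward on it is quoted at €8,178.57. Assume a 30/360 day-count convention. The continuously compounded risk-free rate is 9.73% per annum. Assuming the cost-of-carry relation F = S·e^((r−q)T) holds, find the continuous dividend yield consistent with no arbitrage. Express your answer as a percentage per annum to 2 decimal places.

From F = S·e^((r−q)T): (r − q) = ln(F/S)/T
ln(8178.57/7547.51) = ln(1.083612) = 0.080300
(r − q) = 0.080300 / (360/360) = 0.080300
q = r − ln(F/S)/T = 0.0973 − 0.080300 = 0.017000
q = 1.70%

1.70%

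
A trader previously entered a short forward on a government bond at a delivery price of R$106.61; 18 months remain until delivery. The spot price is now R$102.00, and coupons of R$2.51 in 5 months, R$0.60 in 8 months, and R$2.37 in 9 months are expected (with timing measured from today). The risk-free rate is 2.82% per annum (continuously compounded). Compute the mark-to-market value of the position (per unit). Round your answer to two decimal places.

R$5.58

PV(remaining coupons) I = 2.51·e^(−0.0282·5/12) + 0.60·e^(−0.0282·8/12) + 2.37·e^(−0.0282·9/12) = 5.3899
Current forward F = (S − I)·e^(rT) = (102.00 − 5.3899)·e^(0.0282·18/12) = 96.6101 × 1.043207 = 100.7843
Value (long) = (F − K)·e^(−rT) = (100.7843 − 106.61) × 0.958582 = -5.5844
Short position value = −(long value) = R$5.58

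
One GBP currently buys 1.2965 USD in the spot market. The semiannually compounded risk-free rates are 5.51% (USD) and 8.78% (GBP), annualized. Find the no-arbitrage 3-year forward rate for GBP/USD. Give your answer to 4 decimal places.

1.1793

By covered interest parity, F = S · (1+r_USD/2)^(2T) / (1+r_GBP/2)^(2T)
= 1.2965 × 1.177112 / 1.294057 = 1.2965 × 0.909629
F = 1.1793 USD per GBP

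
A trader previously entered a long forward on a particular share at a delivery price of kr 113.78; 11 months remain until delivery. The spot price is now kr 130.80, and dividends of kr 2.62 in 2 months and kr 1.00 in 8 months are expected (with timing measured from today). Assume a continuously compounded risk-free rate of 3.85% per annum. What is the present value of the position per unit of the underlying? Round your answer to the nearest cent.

PV(remaining dividends) I = 2.62·e^(−0.0385·2/12) + 1.00·e^(−0.0385·8/12) = 3.5779
Current forward F = (S − I)·e^(rT) = (130.80 − 3.5779)·e^(0.0385·11/12) = 127.2221 × 1.035922 = 131.7922
Value (long) = (F − K)·e^(−rT) = (131.7922 − 113.78) × 0.965324 = 17.3876
Value = kr 17.39

kr 17.39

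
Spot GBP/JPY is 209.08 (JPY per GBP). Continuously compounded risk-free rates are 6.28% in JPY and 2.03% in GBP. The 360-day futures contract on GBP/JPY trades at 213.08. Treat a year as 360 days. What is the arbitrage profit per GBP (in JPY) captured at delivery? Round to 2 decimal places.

Fair futures: F* = S·e^(carry·T), with carry = (r_JPY − r_GBP) = 0.0628 − 0.0203 = 0.0425
F* = 209.08 · e^(0.0425 × 360/360) = 209.08 · e^0.042500 = 209.08 × 1.043416 = 218.1574
Market 213.08 < fair 218.1574: forward underpriced → reverse cash-and-carry (short spot, go long the forward).
At maturity, profit = |F_mkt − F*| = |213.08 − 218.1574| = 5.08 per GBP (in JPY)

5.08 per GBP (in JPY)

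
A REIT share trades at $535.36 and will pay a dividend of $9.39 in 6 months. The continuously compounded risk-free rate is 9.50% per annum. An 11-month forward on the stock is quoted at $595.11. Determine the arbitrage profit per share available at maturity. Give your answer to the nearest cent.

PV(dividends) I = 9.39·e^(−0.0950·6/12) = 8.9544
Fair forward F* = (S − I)·e^(rT) = (535.36 − 8.9544)·e^0.087083 = 526.4056 × 1.090987 = 574.3017
Market $595.11 > fair 574.3017: forward overpriced → cash-and-carry (borrow at r, buy the stock and collect the dividends, short the forward).
Profit at T = |F_mkt − F*| = |595.11 − 574.3017| = $20.81 per share

$20.81 per share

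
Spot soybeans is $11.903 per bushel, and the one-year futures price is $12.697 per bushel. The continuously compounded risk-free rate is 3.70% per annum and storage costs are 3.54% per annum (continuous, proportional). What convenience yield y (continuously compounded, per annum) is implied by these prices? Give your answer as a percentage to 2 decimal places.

F = S·e^((r+u−y)T) ⇒ (r+u−y) = ln(F/S)/T
ln(12.697/11.903) = 0.064575; /T ⇒ 0.064575
y = r + u − ln(F/S)/T = 0.0370 + 0.0354 − 0.064575 = 0.007825
y = 0.78%

0.78%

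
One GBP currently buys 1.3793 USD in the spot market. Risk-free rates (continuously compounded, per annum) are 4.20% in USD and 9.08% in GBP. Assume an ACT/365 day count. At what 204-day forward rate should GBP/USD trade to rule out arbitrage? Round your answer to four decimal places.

F = S·e^((r_USD − r_GBP)T) = 1.3793 · e^((0.0420 − 0.0908) × 204/365)
= 1.3793 · e^-0.027275 = 1.3793 × 0.973094
F = 1.3422 USD per GBP

1.3422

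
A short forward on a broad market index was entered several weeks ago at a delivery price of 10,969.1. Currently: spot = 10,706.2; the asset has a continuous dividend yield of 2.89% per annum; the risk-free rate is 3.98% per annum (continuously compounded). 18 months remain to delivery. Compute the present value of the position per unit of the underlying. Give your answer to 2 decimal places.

81.41

Current fair forward for the remaining 18 months: F = S·e^((r − q)·T), (r − q) = 0.0398 − 0.0289 = 0.0109
F = 10706.2 · e^(0.0109 × 18/12) = 10706.2 × 1.01648439 = 10882.6852
Value of long forward = (F − K)·e^(−rT) = (10882.6852 − 10969.1) · e^(−0.0398·18/12)
= -86.4148 × 0.94204711 = -81.41
Short position value = −(long value) = 81.41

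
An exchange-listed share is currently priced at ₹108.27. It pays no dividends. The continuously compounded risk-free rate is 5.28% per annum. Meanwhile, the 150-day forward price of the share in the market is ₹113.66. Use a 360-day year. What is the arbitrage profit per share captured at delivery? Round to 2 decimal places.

Fair forward: F* = S·e^(carry·T), with carry = r = 0.0528
F* = 108.27 · e^(0.0528 × 150/360) = 108.27 · e^0.022000 = 108.27 × 1.022244 = ₹110.6784
Market ₹113.66 > fair ₹110.6784: forward overpriced → cash-and-carry (buy spot, short the forward).
At maturity, profit = |F_mkt − F*| = |113.66 − 110.6784| = ₹2.98 per share

₹2.98 per share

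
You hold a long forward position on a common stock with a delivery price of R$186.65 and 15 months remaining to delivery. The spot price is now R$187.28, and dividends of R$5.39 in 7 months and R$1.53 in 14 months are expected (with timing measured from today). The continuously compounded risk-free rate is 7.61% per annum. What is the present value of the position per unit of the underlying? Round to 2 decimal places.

PV(remaining dividends) I = 5.39·e^(−0.0761·7/12) + 1.53·e^(−0.0761·14/12) = 6.5560
Current forward F = (S − I)·e^(rT) = (187.28 − 6.5560)·e^(0.0761·15/12) = 180.7240 × 1.099796 = 198.7595
Value (long) = (F − K)·e^(−rT) = (198.7595 − 186.65) × 0.909259 = 11.0107
Value = R$11.01

R$11.01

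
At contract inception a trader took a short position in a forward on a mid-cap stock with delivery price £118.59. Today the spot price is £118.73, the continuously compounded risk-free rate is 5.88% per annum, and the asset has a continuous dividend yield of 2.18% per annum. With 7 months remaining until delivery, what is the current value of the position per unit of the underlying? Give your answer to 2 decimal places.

-£2.64

Current fair forward for the remaining 7 months: F = S·e^((r − q)·T), (r − q) = 0.0588 − 0.0218 = 0.0370
F = 118.73 · e^(0.0370 × 7/12) = 118.73 × 1.021818 = 121.3205
Value of long forward = (F − K)·e^(−rT) = (121.3205 − 118.59) · e^(−0.0588·7/12)
= 2.7305 × 0.966282 = 2.64
Short position value = −(long value) = -£2.64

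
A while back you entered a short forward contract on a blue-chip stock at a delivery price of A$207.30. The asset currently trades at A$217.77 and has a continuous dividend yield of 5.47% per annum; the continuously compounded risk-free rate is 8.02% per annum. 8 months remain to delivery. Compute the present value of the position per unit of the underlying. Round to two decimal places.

-A$13.46

Current fair forward for the remaining 8 months: F = S·e^((r − q)·T), (r − q) = 0.0802 − 0.0547 = 0.0255
F = 217.77 · e^(0.0255 × 8/12) = 217.77 × 1.017145 = 221.5037
Value of long forward = (F − K)·e^(−rT) = (221.5037 − 207.30) · e^(−0.0802·8/12)
= 14.2037 × 0.947938 = 13.46
Short position value = −(long value) = -A$13.46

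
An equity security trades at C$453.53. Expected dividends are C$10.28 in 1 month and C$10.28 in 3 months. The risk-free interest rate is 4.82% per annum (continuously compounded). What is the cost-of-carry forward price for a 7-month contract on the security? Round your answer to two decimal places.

C$445.49

PV(dividends) I = 10.28·e^(−0.0482·1/12) + 10.28·e^(−0.0482·3/12)
I = 10.2388 + 10.1569 = 20.3957
F = (S − I)·e^(rT) = (453.53 − 20.3957) · e^(0.0482·7/12)
= 433.1343 · e^0.028117 = 433.1343 × 1.028516 = C$445.49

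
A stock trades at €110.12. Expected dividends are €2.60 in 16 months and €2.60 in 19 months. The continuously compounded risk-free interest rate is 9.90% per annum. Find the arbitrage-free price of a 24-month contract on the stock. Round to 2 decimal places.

€128.75

PV(dividends) I = 2.60·e^(−0.0990·16/12) + 2.60·e^(−0.0990·19/12)
I = 2.2785 + 2.2228 = 4.5013
F = (S − I)·e^(rT) = (110.12 − 4.5013) · e^(0.0990·24/12)
= 105.6187 · e^0.198000 = 105.6187 × 1.218962 = €128.75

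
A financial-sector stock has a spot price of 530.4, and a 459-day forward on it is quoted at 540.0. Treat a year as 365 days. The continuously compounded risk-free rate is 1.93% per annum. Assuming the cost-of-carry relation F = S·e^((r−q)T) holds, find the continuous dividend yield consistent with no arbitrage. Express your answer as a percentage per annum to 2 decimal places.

From F = S·e^((r−q)T): (r − q) = ln(F/S)/T
ln(540.0/530.4) = ln(1.018100) = 0.017938
(r − q) = 0.017938 / (459/365) = 0.014264
q = r − ln(F/S)/T = 0.0193 − 0.014264 = 0.005036
q = 0.50%

0.50%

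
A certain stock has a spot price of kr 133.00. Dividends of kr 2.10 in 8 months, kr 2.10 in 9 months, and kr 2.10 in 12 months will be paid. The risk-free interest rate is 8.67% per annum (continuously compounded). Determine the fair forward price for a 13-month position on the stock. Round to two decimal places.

kr 139.64

PV(dividends) I = 2.10·e^(−0.0867·8/12) + 2.10·e^(−0.0867·9/12) + 2.10·e^(−0.0867·12/12)
I = 1.9821 + 1.9678 + 1.9256 = 5.8755
F = (S − I)·e^(rT) = (133.00 − 5.8755) · e^(0.0867·13/12)
= 127.1245 · e^0.093925 = 127.1245 × 1.098477 = kr 139.64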